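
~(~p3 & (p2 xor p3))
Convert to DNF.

p3 | (~p2 & ~p3)

~(~p3 & (p2 xor p3))
= ~(~p3 & ((p2 & ~p3) | (~p2 & p3)))   — expand xor
= ~~p3 | ~((p2 & ~p3) | (~p2 & p3))   — De Morgan
= p3 | ~((p2 & ~p3) | (~p2 & p3))   — double negation
= p3 | (~(p2 & ~p3) & ~(~p2 & p3))   — De Morgan
= p3 | ((~p2 | ~~p3) & ~(~p2 & p3))   — De Morgan
= p3 | ((~p2 | p3) & ~(~p2 & p3))   — double negation
= p3 | ((~p2 | p3) & (~~p2 | ~p3))   — De Morgan
= p3 | ((~p2 | p3) & (p2 | ~p3))   — double negation
= p3 | (~p2 & p2) | (~p2 & ~p3) | (p3 & p2) | (p3 & ~p3)   — distribute & over |
= p3 | (~p2 & ~p3)   — simplify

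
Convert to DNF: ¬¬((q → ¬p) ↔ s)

(q ∧ p ∧ ¬s) ∨ (s ∧ ¬q) ∨ (s ∧ ¬p)

¬¬((q → ¬p) ↔ s)
⇔ ¬¬(((q → ¬p) → s) ∧ (s → (q → ¬p)))   [eliminate ↔]
⇔ ¬¬((¬(q → ¬p) ∨ s) ∧ (s → (q → ¬p)))   [eliminate →]
⇔ ¬¬((¬(¬q ∨ ¬p) ∨ s) ∧ (s → (q → ¬p)))   [eliminate →]
⇔ ¬¬((¬(¬q ∨ ¬p) ∨ s) ∧ (¬s ∨ (q → ¬p)))   [eliminate →]
⇔ ¬¬((¬(¬q ∨ ¬p) ∨ s) ∧ (¬s ∨ ¬q ∨ ¬p))   [eliminate →]
⇔ (¬(¬q ∨ ¬p) ∨ s) ∧ (¬s ∨ ¬q ∨ ¬p)   [double negation]
⇔ ((¬¬q ∧ ¬¬p) ∨ s) ∧ (¬s ∨ ¬q ∨ ¬p)   [De Morgan]
⇔ ((q ∧ ¬¬p) ∨ s) ∧ (¬s ∨ ¬q ∨ ¬p)   [double negation]
⇔ ((q ∧ p) ∨ s) ∧ (¬s ∨ ¬q ∨ ¬p)   [double negation]
⇔ (q ∧ p ∧ ¬s) ∨ (q ∧ p ∧ ¬q) ∨ (q ∧ p ∧ ¬p) ∨ (s ∧ ¬s) ∨ (s ∧ ¬q) ∨ (s ∧ ¬p)   [distribute ∧ over ∨]
⇔ (q ∧ p ∧ ¬s) ∨ (s ∧ ¬q) ∨ (s ∧ ¬p)   [simplify]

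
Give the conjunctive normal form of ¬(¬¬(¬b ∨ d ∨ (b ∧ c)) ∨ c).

b ∧ ¬d ∧ ¬c

¬(¬¬(¬b ∨ d ∨ (b ∧ c)) ∨ c)
≡ ¬¬¬(¬b ∨ d ∨ (b ∧ c)) ∧ ¬c   [De Morgan]
≡ ¬(¬b ∨ d ∨ (b ∧ c)) ∧ ¬c   [double negation]
≡ ¬¬b ∧ ¬d ∧ ¬(b ∧ c) ∧ ¬c   [De Morgan]
≡ b ∧ ¬d ∧ ¬(b ∧ c) ∧ ¬c   [double negation]
≡ b ∧ ¬d ∧ (¬b ∨ ¬c) ∧ ¬c   [De Morgan]
≡ b ∧ ¬d ∧ ¬c   [simplify]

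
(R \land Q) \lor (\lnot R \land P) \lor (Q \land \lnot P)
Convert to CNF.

(Q \lor \lnot R) \land (Q \lor P)

(R \land Q) \lor (\lnot R \land P) \lor (Q \land \lnot P)
≡ (R \lor \lnot R \lor Q) \land (R \lor \lnot R \lor \lnot P) \land (R \lor P \lor Q) \land (R \lor P \lor \lnot P) \land (Q \lor \lnot R \lor Q) \land (Q \lor \lnot R \lor \lnot P) \land (Q \lor P \lor Q) \land (Q \lor P \lor \lnot P)   [distribute \lor over \land]
≡ (Q \lor \lnot R) \land (Q \lor P)   [simplify]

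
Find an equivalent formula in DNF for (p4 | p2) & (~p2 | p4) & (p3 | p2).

(p4 & p3) | (p4 & p2)

(p4 | p2) & (~p2 | p4) & (p3 | p2)
= (p4 & ~p2 & p3) | (p4 & ~p2 & p2) | (p4 & p4 & p3) | (p4 & p4 & p2) | (p2 & ~p2 & p3) | (p2 & ~p2 & p2) | (p2 & p4 & p3) | (p2 & p4 & p2)   (distribute & over |)
= (p4 & p3) | (p4 & p2)   (simplify)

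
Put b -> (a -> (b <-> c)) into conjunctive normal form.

b -> (a -> (b <-> c))
≡ ~b | (a -> (b <-> c))   [eliminate ->]
≡ ~b | ~a | (b <-> c)   [eliminate ->]
≡ ~b | ~a | ((b -> c) & (c -> b))   [eliminate <->]
≡ ~b | ~a | ((~b | c) & (c -> b))   [eliminate ->]
≡ ~b | ~a | ((~b | c) & (~c | b))   [eliminate ->]
≡ (~b | ~a | ~b | c) & (~b | ~a | ~c | b)   [distribute | over &]
≡ ~b | ~a | c   [simplify]

~b | ~a | c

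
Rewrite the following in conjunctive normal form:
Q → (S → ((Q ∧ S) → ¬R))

Q → (S → ((Q ∧ S) → ¬R))
≡ ¬Q ∨ (S → ((Q ∧ S) → ¬R))   [eliminate →]
≡ ¬Q ∨ ¬S ∨ ((Q ∧ S) → ¬R)   [eliminate →]
≡ ¬Q ∨ ¬S ∨ ¬(Q ∧ S) ∨ ¬R   [eliminate →]
≡ ¬Q ∨ ¬S ∨ ¬Q ∨ ¬S ∨ ¬R   [De Morgan]
≡ ¬Q ∨ ¬S ∨ ¬R   [simplify]

¬Q ∨ ¬S ∨ ¬R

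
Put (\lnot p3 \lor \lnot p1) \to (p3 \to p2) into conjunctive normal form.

(\lnot p3 \lor \lnot p1) \to (p3 \to p2)
≡ \lnot (\lnot p3 \lor \lnot p1) \lor (p3 \to p2)   [eliminate \to]
≡ \lnot (\lnot p3 \lor \lnot p1) \lor \lnot p3 \lor p2   [eliminate \to]
≡ (\lnot \lnot p3 \land \lnot \lnot p1) \lor \lnot p3 \lor p2   [De Morgan]
≡ (p3 \land \lnot \lnot p1) \lor \lnot p3 \lor p2   [double negation]
≡ (p3 \land p1) \lor \lnot p3 \lor p2   [double negation]
≡ (p3 \lor \lnot p3 \lor p2) \land (p1 \lor \lnot p3 \lor p2)   [distribute \lor over \land]
≡ p1 \lor \lnot p3 \lor p2   [simplify]

p1 \lor \lnot p3 \lor p2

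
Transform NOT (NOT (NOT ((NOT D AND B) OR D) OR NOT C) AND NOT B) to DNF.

(NOT B AND NOT D) OR NOT C OR B

NOT (NOT (NOT ((NOT D AND B) OR D) OR NOT C) AND NOT B)
= NOT NOT (NOT ((NOT D AND B) OR D) OR NOT C) OR NOT NOT B   — De Morgan
= NOT ((NOT D AND B) OR D) OR NOT C OR NOT NOT B   — double negation
= (NOT (NOT D AND B) AND NOT D) OR NOT C OR NOT NOT B   — De Morgan
= ((NOT NOT D OR NOT B) AND NOT D) OR NOT C OR NOT NOT B   — De Morgan
= ((D OR NOT B) AND NOT D) OR NOT C OR NOT NOT B   — double negation
= ((D OR NOT B) AND NOT D) OR NOT C OR B   — double negation
= (D AND NOT D) OR (NOT B AND NOT D) OR NOT C OR B   — distribute AND over OR
= (NOT B AND NOT D) OR NOT C OR B   — simplify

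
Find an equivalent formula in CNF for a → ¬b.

¬a ∨ ¬b

a → ¬b
≡ ¬a ∨ ¬b   (eliminate →)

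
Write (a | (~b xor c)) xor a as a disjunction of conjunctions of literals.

(~b & ~c & ~a) | (b & c & ~a)

(a | (~b xor c)) xor a
⇔ ((a | (~b xor c)) & ~a) | (~(a | (~b xor c)) & a)   (expand xor)
⇔ ((a | (~b & ~c) | (~~b & c)) & ~a) | (~(a | (~b xor c)) & a)   (expand xor)
⇔ ((a | (~b & ~c) | (~~b & c)) & ~a) | (~(a | (~b & ~c) | (~~b & c)) & a)   (expand xor)
⇔ ((a | (~b & ~c) | (b & c)) & ~a) | (~(a | (~b & ~c) | (~~b & c)) & a)   (double negation)
⇔ ((a | (~b & ~c) | (b & c)) & ~a) | (~a & ~(~b & ~c) & ~(~~b & c) & a)   (De Morgan)
⇔ ((a | (~b & ~c) | (b & c)) & ~a) | (~a & (~~b | ~~c) & ~(~~b & c) & a)   (De Morgan)
⇔ ((a | (~b & ~c) | (b & c)) & ~a) | (~a & (b | ~~c) & ~(~~b & c) & a)   (double negation)
⇔ ((a | (~b & ~c) | (b & c)) & ~a) | (~a & (b | c) & ~(~~b & c) & a)   (double negation)
⇔ ((a | (~b & ~c) | (b & c)) & ~a) | (~a & (b | c) & (~~~b | ~c) & a)   (De Morgan)
⇔ ((a | (~b & ~c) | (b & c)) & ~a) | (~a & (b | c) & (~b | ~c) & a)   (double negation)
⇔ (a & ~a) | (~b & ~c & ~a) | (b & c & ~a) | (~a & b & ~b & a) | (~a & b & ~c & a) | (~a & c & ~b & a) | (~a & c & ~c & a)   (distribute & over |)
⇔ (~b & ~c & ~a) | (b & c & ~a)   (simplify)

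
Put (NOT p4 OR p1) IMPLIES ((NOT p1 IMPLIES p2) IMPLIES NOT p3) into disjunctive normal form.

(NOT p4 OR p1) IMPLIES ((NOT p1 IMPLIES p2) IMPLIES NOT p3)
⇔ NOT (NOT p4 OR p1) OR ((NOT p1 IMPLIES p2) IMPLIES NOT p3)   (eliminate IMPLIES)
⇔ NOT (NOT p4 OR p1) OR NOT (NOT p1 IMPLIES p2) OR NOT p3   (eliminate IMPLIES)
⇔ NOT (NOT p4 OR p1) OR NOT (NOT NOT p1 OR p2) OR NOT p3   (eliminate IMPLIES)
⇔ (NOT NOT p4 AND NOT p1) OR NOT (NOT NOT p1 OR p2) OR NOT p3   (De Morgan)
⇔ (p4 AND NOT p1) OR NOT (NOT NOT p1 OR p2) OR NOT p3   (double negation)
⇔ (p4 AND NOT p1) OR (NOT NOT NOT p1 AND NOT p2) OR NOT p3   (De Morgan)
⇔ (p4 AND NOT p1) OR (NOT p1 AND NOT p2) OR NOT p3   (double negation)

(p4 AND NOT p1) OR (NOT p1 AND NOT p2) OR NOT p3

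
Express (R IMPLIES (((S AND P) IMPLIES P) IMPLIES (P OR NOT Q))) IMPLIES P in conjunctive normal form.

(R IMPLIES (((S AND P) IMPLIES P) IMPLIES (P OR NOT Q))) IMPLIES P
⇔ NOT (R IMPLIES (((S AND P) IMPLIES P) IMPLIES (P OR NOT Q))) OR P   [eliminate IMPLIES]
⇔ NOT (NOT R OR (((S AND P) IMPLIES P) IMPLIES (P OR NOT Q))) OR P   [eliminate IMPLIES]
⇔ NOT (NOT R OR NOT ((S AND P) IMPLIES P) OR P OR NOT Q) OR P   [eliminate IMPLIES]
⇔ NOT (NOT R OR NOT (NOT (S AND P) OR P) OR P OR NOT Q) OR P   [eliminate IMPLIES]
⇔ (NOT NOT R AND NOT NOT (NOT (S AND P) OR P) AND NOT P AND NOT NOT Q) OR P   [De Morgan]
⇔ (R AND NOT NOT (NOT (S AND P) OR P) AND NOT P AND NOT NOT Q) OR P   [double negation]
⇔ (R AND (NOT (S AND P) OR P) AND NOT P AND NOT NOT Q) OR P   [double negation]
⇔ (R AND (NOT S OR NOT P OR P) AND NOT P AND NOT NOT Q) OR P   [De Morgan]
⇔ (R AND (NOT S OR NOT P OR P) AND NOT P AND Q) OR P   [double negation]
⇔ (R OR P) AND (NOT S OR NOT P OR P OR P) AND (NOT P OR P) AND (Q OR P)   [distribute OR over AND]
⇔ (R OR P) AND (Q OR P)   [simplify]

(R OR P) AND (Q OR P)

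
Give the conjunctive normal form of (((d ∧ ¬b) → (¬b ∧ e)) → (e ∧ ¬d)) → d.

¬e ∨ d

(((d ∧ ¬b) → (¬b ∧ e)) → (e ∧ ¬d)) → d
= ¬(((d ∧ ¬b) → (¬b ∧ e)) → (e ∧ ¬d)) ∨ d   — eliminate →
= ¬(¬((d ∧ ¬b) → (¬b ∧ e)) ∨ (e ∧ ¬d)) ∨ d   — eliminate →
= ¬(¬(¬(d ∧ ¬b) ∨ (¬b ∧ e)) ∨ (e ∧ ¬d)) ∨ d   — eliminate →
= (¬¬(¬(d ∧ ¬b) ∨ (¬b ∧ e)) ∧ ¬(e ∧ ¬d)) ∨ d   — De Morgan
= ((¬(d ∧ ¬b) ∨ (¬b ∧ e)) ∧ ¬(e ∧ ¬d)) ∨ d   — double negation
= ((¬d ∨ ¬¬b ∨ (¬b ∧ e)) ∧ ¬(e ∧ ¬d)) ∨ d   — De Morgan
= ((¬d ∨ b ∨ (¬b ∧ e)) ∧ ¬(e ∧ ¬d)) ∨ d   — double negation
= ((¬d ∨ b ∨ (¬b ∧ e)) ∧ (¬e ∨ ¬¬d)) ∨ d   — De Morgan
= ((¬d ∨ b ∨ (¬b ∧ e)) ∧ (¬e ∨ d)) ∨ d   — double negation
= (¬d ∨ b ∨ ¬b ∨ d) ∧ (¬d ∨ b ∨ e ∨ d) ∧ (¬e ∨ d ∨ d)   — distribute ∨ over ∧
= ¬e ∨ d   — simplify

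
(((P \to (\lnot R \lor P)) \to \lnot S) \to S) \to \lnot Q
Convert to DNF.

(((P \to (\lnot R \lor P)) \to \lnot S) \to S) \to \lnot Q
≡ \lnot (((P \to (\lnot R \lor P)) \to \lnot S) \to S) \lor \lnot Q   [eliminate \to]
≡ \lnot (\lnot ((P \to (\lnot R \lor P)) \to \lnot S) \lor S) \lor \lnot Q   [eliminate \to]
≡ \lnot (\lnot (\lnot (P \to (\lnot R \lor P)) \lor \lnot S) \lor S) \lor \lnot Q   [eliminate \to]
≡ \lnot (\lnot (\lnot (\lnot P \lor \lnot R \lor P) \lor \lnot S) \lor S) \lor \lnot Q   [eliminate \to]
≡ (\lnot \lnot (\lnot (\lnot P \lor \lnot R \lor P) \lor \lnot S) \land \lnot S) \lor \lnot Q   [De Morgan]
≡ ((\lnot (\lnot P \lor \lnot R \lor P) \lor \lnot S) \land \lnot S) \lor \lnot Q   [double negation]
≡ (((\lnot \lnot P \land \lnot \lnot R \land \lnot P) \lor \lnot S) \land \lnot S) \lor \lnot Q   [De Morgan]
≡ (((P \land \lnot \lnot R \land \lnot P) \lor \lnot S) \land \lnot S) \lor \lnot Q   [double negation]
≡ (((P \land R \land \lnot P) \lor \lnot S) \land \lnot S) \lor \lnot Q   [double negation]
≡ (P \land R \land \lnot P \land \lnot S) \lor (\lnot S \land \lnot S) \lor \lnot Q   [distribute \land over \lor]
≡ \lnot S \lor \lnot Q   [simplify]

\lnot S \lor \lnot Q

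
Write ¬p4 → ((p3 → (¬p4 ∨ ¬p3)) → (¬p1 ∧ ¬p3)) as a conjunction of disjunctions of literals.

¬p4 → ((p3 → (¬p4 ∨ ¬p3)) → (¬p1 ∧ ¬p3))
= ¬¬p4 ∨ ((p3 → (¬p4 ∨ ¬p3)) → (¬p1 ∧ ¬p3))
= ¬¬p4 ∨ ¬(p3 → (¬p4 ∨ ¬p3)) ∨ (¬p1 ∧ ¬p3)
= ¬¬p4 ∨ ¬(¬p3 ∨ ¬p4 ∨ ¬p3) ∨ (¬p1 ∧ ¬p3)
= p4 ∨ ¬(¬p3 ∨ ¬p4 ∨ ¬p3) ∨ (¬p1 ∧ ¬p3)
= p4 ∨ (¬¬p3 ∧ ¬¬p4 ∧ ¬¬p3) ∨ (¬p1 ∧ ¬p3)
= p4 ∨ (p3 ∧ ¬¬p4 ∧ ¬¬p3) ∨ (¬p1 ∧ ¬p3)
= p4 ∨ (p3 ∧ p4 ∧ ¬¬p3) ∨ (¬p1 ∧ ¬p3)
= p4 ∨ (p3 ∧ p4 ∧ p3) ∨ (¬p1 ∧ ¬p3)
= (p4 ∨ p3 ∨ ¬p1) ∧ (p4 ∨ p3 ∨ ¬p3) ∧ (p4 ∨ p4 ∨ ¬p1) ∧ (p4 ∨ p4 ∨ ¬p3) ∧ (p4 ∨ p3 ∨ ¬p1) ∧ (p4 ∨ p3 ∨ ¬p3)
= (p4 ∨ ¬p1) ∧ (p4 ∨ ¬p3)

(p4 ∨ ¬p1) ∧ (p4 ∨ ¬p3)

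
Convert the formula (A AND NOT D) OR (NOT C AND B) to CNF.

(A OR NOT C) AND (A OR B) AND (NOT D OR NOT C) AND (NOT D OR B)

(A AND NOT D) OR (NOT C AND B)
≡ (A OR NOT C) AND (A OR B) AND (NOT D OR NOT C) AND (NOT D OR B)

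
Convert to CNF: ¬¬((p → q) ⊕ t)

(¬p ∨ q ∨ t) ∧ (p ∨ ¬t) ∧ (¬q ∨ ¬t)

¬¬((p → q) ⊕ t)
⇔ ¬¬(((p → q) ∨ t) ∧ ¬((p → q) ∧ t))   — expand ⊕
⇔ ¬¬((¬p ∨ q ∨ t) ∧ ¬((p → q) ∧ t))   — eliminate →
⇔ ¬¬((¬p ∨ q ∨ t) ∧ ¬((¬p ∨ q) ∧ t))   — eliminate →
⇔ (¬p ∨ q ∨ t) ∧ ¬((¬p ∨ q) ∧ t)   — double negation
⇔ (¬p ∨ q ∨ t) ∧ (¬(¬p ∨ q) ∨ ¬t)   — De Morgan
⇔ (¬p ∨ q ∨ t) ∧ ((¬¬p ∧ ¬q) ∨ ¬t)   — De Morgan
⇔ (¬p ∨ q ∨ t) ∧ ((p ∧ ¬q) ∨ ¬t)   — double negation
⇔ (¬p ∨ q ∨ t) ∧ (p ∨ ¬t) ∧ (¬q ∨ ¬t)   — distribute ∨ over ∧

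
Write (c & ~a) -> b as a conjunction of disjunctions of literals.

(c & ~a) -> b
≡ ~(c & ~a) | b
≡ ~c | ~~a | b
≡ ~c | a | b

~c | a | b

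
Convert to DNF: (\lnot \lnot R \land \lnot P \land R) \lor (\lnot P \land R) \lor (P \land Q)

(\lnot \lnot R \land \lnot P \land R) \lor (\lnot P \land R) \lor (P \land Q)
≡ (R \land \lnot P \land R) \lor (\lnot P \land R) \lor (P \land Q)   [double negation]
≡ (R \land \lnot P) \lor (P \land Q)   [simplify]

(R \land \lnot P) \lor (P \land Q)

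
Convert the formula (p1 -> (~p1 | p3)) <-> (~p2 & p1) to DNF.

(p1 -> (~p1 | p3)) <-> (~p2 & p1)
⇔ ((p1 -> (~p1 | p3)) -> (~p2 & p1)) & ((~p2 & p1) -> (p1 -> (~p1 | p3)))   [eliminate <->]
⇔ (~(p1 -> (~p1 | p3)) | (~p2 & p1)) & ((~p2 & p1) -> (p1 -> (~p1 | p3)))   [eliminate ->]
⇔ (~(~p1 | ~p1 | p3) | (~p2 & p1)) & ((~p2 & p1) -> (p1 -> (~p1 | p3)))   [eliminate ->]
⇔ (~(~p1 | ~p1 | p3) | (~p2 & p1)) & (~(~p2 & p1) | (p1 -> (~p1 | p3)))   [eliminate ->]
⇔ (~(~p1 | ~p1 | p3) | (~p2 & p1)) & (~(~p2 & p1) | ~p1 | ~p1 | p3)   [eliminate ->]
⇔ ((~~p1 & ~~p1 & ~p3) | (~p2 & p1)) & (~(~p2 & p1) | ~p1 | ~p1 | p3)   [De Morgan]
⇔ ((p1 & ~~p1 & ~p3) | (~p2 & p1)) & (~(~p2 & p1) | ~p1 | ~p1 | p3)   [double negation]
⇔ ((p1 & p1 & ~p3) | (~p2 & p1)) & (~(~p2 & p1) | ~p1 | ~p1 | p3)   [double negation]
⇔ ((p1 & p1 & ~p3) | (~p2 & p1)) & (~~p2 | ~p1 | ~p1 | ~p1 | p3)   [De Morgan]
⇔ ((p1 & p1 & ~p3) | (~p2 & p1)) & (p2 | ~p1 | ~p1 | ~p1 | p3)   [double negation]
⇔ (p1 & p1 & ~p3 & p2) | (p1 & p1 & ~p3 & ~p1) | (p1 & p1 & ~p3 & ~p1) | (p1 & p1 & ~p3 & ~p1) | (p1 & p1 & ~p3 & p3) | (~p2 & p1 & p2) | (~p2 & p1 & ~p1) | (~p2 & p1 & ~p1) | (~p2 & p1 & ~p1) | (~p2 & p1 & p3)   [distribute & over |]
⇔ (p1 & ~p3 & p2) | (~p2 & p1 & p3)   [simplify]

(p1 & ~p3 & p2) | (~p2 & p1 & p3)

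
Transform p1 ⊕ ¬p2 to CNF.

(p1 ∨ ¬p2) ∧ (¬p1 ∨ p2)

p1 ⊕ ¬p2
≡ (p1 ∨ ¬p2) ∧ ¬(p1 ∧ ¬p2)   [expand ⊕]
≡ (p1 ∨ ¬p2) ∧ (¬p1 ∨ ¬¬p2)   [De Morgan]
≡ (p1 ∨ ¬p2) ∧ (¬p1 ∨ p2)   [double negation]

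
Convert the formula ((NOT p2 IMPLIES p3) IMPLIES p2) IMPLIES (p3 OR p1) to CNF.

(p2 OR p3 OR p1) AND (NOT p2 OR p3 OR p1)

((NOT p2 IMPLIES p3) IMPLIES p2) IMPLIES (p3 OR p1)
= NOT ((NOT p2 IMPLIES p3) IMPLIES p2) OR p3 OR p1   [eliminate IMPLIES]
= NOT (NOT (NOT p2 IMPLIES p3) OR p2) OR p3 OR p1   [eliminate IMPLIES]
= NOT (NOT (NOT NOT p2 OR p3) OR p2) OR p3 OR p1   [eliminate IMPLIES]
= (NOT NOT (NOT NOT p2 OR p3) AND NOT p2) OR p3 OR p1   [De Morgan]
= ((NOT NOT p2 OR p3) AND NOT p2) OR p3 OR p1   [double negation]
= ((p2 OR p3) AND NOT p2) OR p3 OR p1   [double negation]
= (p2 OR p3 OR p3 OR p1) AND (NOT p2 OR p3 OR p1)   [distribute OR over AND]
= (p2 OR p3 OR p1) AND (NOT p2 OR p3 OR p1)   [simplify]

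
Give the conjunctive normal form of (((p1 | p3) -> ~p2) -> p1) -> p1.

~p3 | ~p2 | p1

(((p1 | p3) -> ~p2) -> p1) -> p1
≡ ~(((p1 | p3) -> ~p2) -> p1) | p1   — eliminate ->
≡ ~(~((p1 | p3) -> ~p2) | p1) | p1   — eliminate ->
≡ ~(~(~(p1 | p3) | ~p2) | p1) | p1   — eliminate ->
≡ (~~(~(p1 | p3) | ~p2) & ~p1) | p1   — De Morgan
≡ ((~(p1 | p3) | ~p2) & ~p1) | p1   — double negation
≡ (((~p1 & ~p3) | ~p2) & ~p1) | p1   — De Morgan
≡ (~p1 | ~p2 | p1) & (~p3 | ~p2 | p1) & (~p1 | p1)   — distribute | over &
≡ ~p3 | ~p2 | p1   — simplify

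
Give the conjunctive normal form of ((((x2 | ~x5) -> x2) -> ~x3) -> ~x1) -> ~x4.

(x2 | ~x5 | ~x3 | ~x4) & (~x2 | ~x3 | ~x4) & (x1 | ~x4)

((((x2 | ~x5) -> x2) -> ~x3) -> ~x1) -> ~x4
≡ ~((((x2 | ~x5) -> x2) -> ~x3) -> ~x1) | ~x4   (eliminate ->)
≡ ~(~(((x2 | ~x5) -> x2) -> ~x3) | ~x1) | ~x4   (eliminate ->)
≡ ~(~(~((x2 | ~x5) -> x2) | ~x3) | ~x1) | ~x4   (eliminate ->)
≡ ~(~(~(~(x2 | ~x5) | x2) | ~x3) | ~x1) | ~x4   (eliminate ->)
≡ (~~(~(~(x2 | ~x5) | x2) | ~x3) & ~~x1) | ~x4   (De Morgan)
≡ ((~(~(x2 | ~x5) | x2) | ~x3) & ~~x1) | ~x4   (double negation)
≡ (((~~(x2 | ~x5) & ~x2) | ~x3) & ~~x1) | ~x4   (De Morgan)
≡ ((((x2 | ~x5) & ~x2) | ~x3) & ~~x1) | ~x4   (double negation)
≡ ((((x2 | ~x5) & ~x2) | ~x3) & x1) | ~x4   (double negation)
≡ (x2 | ~x5 | ~x3 | ~x4) & (~x2 | ~x3 | ~x4) & (x1 | ~x4)   (distribute | over &)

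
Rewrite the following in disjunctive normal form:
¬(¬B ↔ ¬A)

¬(¬B ↔ ¬A)
≡ ¬((¬B → ¬A) ∧ (¬A → ¬B))   [eliminate ↔]
≡ ¬((¬¬B ∨ ¬A) ∧ (¬A → ¬B))   [eliminate →]
≡ ¬((¬¬B ∨ ¬A) ∧ (¬¬A ∨ ¬B))   [eliminate →]
≡ ¬(¬¬B ∨ ¬A) ∨ ¬(¬¬A ∨ ¬B)   [De Morgan]
≡ (¬¬¬B ∧ ¬¬A) ∨ ¬(¬¬A ∨ ¬B)   [De Morgan]
≡ (¬B ∧ ¬¬A) ∨ ¬(¬¬A ∨ ¬B)   [double negation]
≡ (¬B ∧ A) ∨ ¬(¬¬A ∨ ¬B)   [double negation]
≡ (¬B ∧ A) ∨ (¬¬¬A ∧ ¬¬B)   [De Morgan]
≡ (¬B ∧ A) ∨ (¬A ∧ ¬¬B)   [double negation]
≡ (¬B ∧ A) ∨ (¬A ∧ B)   [double negation]

(¬B ∧ A) ∨ (¬A ∧ B)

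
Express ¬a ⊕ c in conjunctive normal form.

(¬a ∨ c) ∧ (a ∨ ¬c)

¬a ⊕ c
= (¬a ∨ c) ∧ ¬(¬a ∧ c)   (expand ⊕)
= (¬a ∨ c) ∧ (¬¬a ∨ ¬c)   (De Morgan)
= (¬a ∨ c) ∧ (a ∨ ¬c)   (double negation)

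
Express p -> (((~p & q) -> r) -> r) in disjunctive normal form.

p -> (((~p & q) -> r) -> r)
≡ ~p | (((~p & q) -> r) -> r)   [eliminate ->]
≡ ~p | ~((~p & q) -> r) | r   [eliminate ->]
≡ ~p | ~(~(~p & q) | r) | r   [eliminate ->]
≡ ~p | (~~(~p & q) & ~r) | r   [De Morgan]
≡ ~p | (~p & q & ~r) | r   [double negation]
≡ ~p | r   [simplify]

~p | r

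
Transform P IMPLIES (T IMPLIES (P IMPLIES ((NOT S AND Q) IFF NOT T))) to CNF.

NOT P OR NOT T OR S OR NOT Q

P IMPLIES (T IMPLIES (P IMPLIES ((NOT S AND Q) IFF NOT T)))
⇔ NOT P OR (T IMPLIES (P IMPLIES ((NOT S AND Q) IFF NOT T)))   [eliminate IMPLIES]
⇔ NOT P OR NOT T OR (P IMPLIES ((NOT S AND Q) IFF NOT T))   [eliminate IMPLIES]
⇔ NOT P OR NOT T OR NOT P OR ((NOT S AND Q) IFF NOT T)   [eliminate IMPLIES]
⇔ NOT P OR NOT T OR NOT P OR (((NOT S AND Q) IMPLIES NOT T) AND (NOT T IMPLIES (NOT S AND Q)))   [eliminate IFF]
⇔ NOT P OR NOT T OR NOT P OR ((NOT (NOT S AND Q) OR NOT T) AND (NOT T IMPLIES (NOT S AND Q)))   [eliminate IMPLIES]
⇔ NOT P OR NOT T OR NOT P OR ((NOT (NOT S AND Q) OR NOT T) AND (NOT NOT T OR (NOT S AND Q)))   [eliminate IMPLIES]
⇔ NOT P OR NOT T OR NOT P OR ((NOT NOT S OR NOT Q OR NOT T) AND (NOT NOT T OR (NOT S AND Q)))   [De Morgan]
⇔ NOT P OR NOT T OR NOT P OR ((S OR NOT Q OR NOT T) AND (NOT NOT T OR (NOT S AND Q)))   [double negation]
⇔ NOT P OR NOT T OR NOT P OR ((S OR NOT Q OR NOT T) AND (T OR (NOT S AND Q)))   [double negation]
⇔ (NOT P OR NOT T OR NOT P OR S OR NOT Q OR NOT T) AND (NOT P OR NOT T OR NOT P OR T OR NOT S) AND (NOT P OR NOT T OR NOT P OR T OR Q)   [distribute OR over AND]
⇔ NOT P OR NOT T OR S OR NOT Q   [simplify]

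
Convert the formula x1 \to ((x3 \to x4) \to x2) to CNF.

x1 \to ((x3 \to x4) \to x2)
= \lnot x1 \lor ((x3 \to x4) \to x2)
= \lnot x1 \lor \lnot (x3 \to x4) \lor x2
= \lnot x1 \lor \lnot (\lnot x3 \lor x4) \lor x2
= \lnot x1 \lor (\lnot \lnot x3 \land \lnot x4) \lor x2
= \lnot x1 \lor (x3 \land \lnot x4) \lor x2
= (\lnot x1 \lor x3 \lor x2) \land (\lnot x1 \lor \lnot x4 \lor x2)

(\lnot x1 \lor x3 \lor x2) \land (\lnot x1 \lor \lnot x4 \lor x2)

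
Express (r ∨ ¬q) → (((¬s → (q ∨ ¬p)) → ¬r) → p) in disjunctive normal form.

(¬r ∧ q) ∨ (s ∧ r) ∨ (q ∧ r) ∨ (¬p ∧ r) ∨ p

(r ∨ ¬q) → (((¬s → (q ∨ ¬p)) → ¬r) → p)
⇔ ¬(r ∨ ¬q) ∨ (((¬s → (q ∨ ¬p)) → ¬r) → p)   — eliminate →
⇔ ¬(r ∨ ¬q) ∨ ¬((¬s → (q ∨ ¬p)) → ¬r) ∨ p   — eliminate →
⇔ ¬(r ∨ ¬q) ∨ ¬(¬(¬s → (q ∨ ¬p)) ∨ ¬r) ∨ p   — eliminate →
⇔ ¬(r ∨ ¬q) ∨ ¬(¬(¬¬s ∨ q ∨ ¬p) ∨ ¬r) ∨ p   — eliminate →
⇔ (¬r ∧ ¬¬q) ∨ ¬(¬(¬¬s ∨ q ∨ ¬p) ∨ ¬r) ∨ p   — De Morgan
⇔ (¬r ∧ q) ∨ ¬(¬(¬¬s ∨ q ∨ ¬p) ∨ ¬r) ∨ p   — double negation
⇔ (¬r ∧ q) ∨ (¬¬(¬¬s ∨ q ∨ ¬p) ∧ ¬¬r) ∨ p   — De Morgan
⇔ (¬r ∧ q) ∨ ((¬¬s ∨ q ∨ ¬p) ∧ ¬¬r) ∨ p   — double negation
⇔ (¬r ∧ q) ∨ ((s ∨ q ∨ ¬p) ∧ ¬¬r) ∨ p   — double negation
⇔ (¬r ∧ q) ∨ ((s ∨ q ∨ ¬p) ∧ r) ∨ p   — double negation
⇔ (¬r ∧ q) ∨ (s ∧ r) ∨ (q ∧ r) ∨ (¬p ∧ r) ∨ p   — distribute ∧ over ∨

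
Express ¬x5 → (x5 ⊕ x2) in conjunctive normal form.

x5 ∨ x2

¬x5 → (x5 ⊕ x2)
= ¬¬x5 ∨ (x5 ⊕ x2)   — eliminate →
= ¬¬x5 ∨ ((x5 ∨ x2) ∧ ¬(x5 ∧ x2))   — expand ⊕
= x5 ∨ ((x5 ∨ x2) ∧ ¬(x5 ∧ x2))   — double negation
= x5 ∨ ((x5 ∨ x2) ∧ (¬x5 ∨ ¬x2))   — De Morgan
= (x5 ∨ x5 ∨ x2) ∧ (x5 ∨ ¬x5 ∨ ¬x2)   — distribute ∨ over ∧
= x5 ∨ x2   — simplify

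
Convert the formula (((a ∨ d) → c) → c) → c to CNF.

(((a ∨ d) → c) → c) → c
⇔ ¬(((a ∨ d) → c) → c) ∨ c   (eliminate →)
⇔ ¬(¬((a ∨ d) → c) ∨ c) ∨ c   (eliminate →)
⇔ ¬(¬(¬(a ∨ d) ∨ c) ∨ c) ∨ c   (eliminate →)
⇔ (¬¬(¬(a ∨ d) ∨ c) ∧ ¬c) ∨ c   (De Morgan)
⇔ ((¬(a ∨ d) ∨ c) ∧ ¬c) ∨ c   (double negation)
⇔ (((¬a ∧ ¬d) ∨ c) ∧ ¬c) ∨ c   (De Morgan)
⇔ (¬a ∨ c ∨ c) ∧ (¬d ∨ c ∨ c) ∧ (¬c ∨ c)   (distribute ∨ over ∧)
⇔ (¬a ∨ c) ∧ (¬d ∨ c)   (simplify)

(¬a ∨ c) ∧ (¬d ∨ c)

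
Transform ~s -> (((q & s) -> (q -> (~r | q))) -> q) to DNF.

~s -> (((q & s) -> (q -> (~r | q))) -> q)
≡ ~~s | (((q & s) -> (q -> (~r | q))) -> q)   — eliminate ->
≡ ~~s | ~((q & s) -> (q -> (~r | q))) | q   — eliminate ->
≡ ~~s | ~(~(q & s) | (q -> (~r | q))) | q   — eliminate ->
≡ ~~s | ~(~(q & s) | ~q | ~r | q) | q   — eliminate ->
≡ s | ~(~(q & s) | ~q | ~r | q) | q   — double negation
≡ s | (~~(q & s) & ~~q & ~~r & ~q) | q   — De Morgan
≡ s | (q & s & ~~q & ~~r & ~q) | q   — double negation
≡ s | (q & s & q & ~~r & ~q) | q   — double negation
≡ s | (q & s & q & r & ~q) | q   — double negation
≡ s | q   — simplify

s | q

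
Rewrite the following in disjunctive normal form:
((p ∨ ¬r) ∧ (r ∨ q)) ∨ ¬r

(p ∧ r) ∨ (p ∧ q) ∨ ¬r

((p ∨ ¬r) ∧ (r ∨ q)) ∨ ¬r
⇔ (p ∧ r) ∨ (p ∧ q) ∨ (¬r ∧ r) ∨ (¬r ∧ q) ∨ ¬r   [distribute ∧ over ∨]
⇔ (p ∧ r) ∨ (p ∧ q) ∨ ¬r   [simplify]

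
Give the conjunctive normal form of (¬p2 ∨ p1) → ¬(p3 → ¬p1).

(p2 ∨ p3) ∧ (p2 ∨ p1) ∧ (¬p1 ∨ p3)

(¬p2 ∨ p1) → ¬(p3 → ¬p1)
≡ ¬(¬p2 ∨ p1) ∨ ¬(p3 → ¬p1)   (eliminate →)
≡ ¬(¬p2 ∨ p1) ∨ ¬(¬p3 ∨ ¬p1)   (eliminate →)
≡ (¬¬p2 ∧ ¬p1) ∨ ¬(¬p3 ∨ ¬p1)   (De Morgan)
≡ (p2 ∧ ¬p1) ∨ ¬(¬p3 ∨ ¬p1)   (double negation)
≡ (p2 ∧ ¬p1) ∨ (¬¬p3 ∧ ¬¬p1)   (De Morgan)
≡ (p2 ∧ ¬p1) ∨ (p3 ∧ ¬¬p1)   (double negation)
≡ (p2 ∧ ¬p1) ∨ (p3 ∧ p1)   (double negation)
≡ (p2 ∨ p3) ∧ (p2 ∨ p1) ∧ (¬p1 ∨ p3) ∧ (¬p1 ∨ p1)   (distribute ∨ over ∧)
≡ (p2 ∨ p3) ∧ (p2 ∨ p1) ∧ (¬p1 ∨ p3)   (simplify)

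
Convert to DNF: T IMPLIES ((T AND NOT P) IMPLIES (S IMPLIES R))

T IMPLIES ((T AND NOT P) IMPLIES (S IMPLIES R))
⇔ NOT T OR ((T AND NOT P) IMPLIES (S IMPLIES R))   — eliminate IMPLIES
⇔ NOT T OR NOT (T AND NOT P) OR (S IMPLIES R)   — eliminate IMPLIES
⇔ NOT T OR NOT (T AND NOT P) OR NOT S OR R   — eliminate IMPLIES
⇔ NOT T OR NOT T OR NOT NOT P OR NOT S OR R   — De Morgan
⇔ NOT T OR NOT T OR P OR NOT S OR R   — double negation
⇔ NOT T OR P OR NOT S OR R   — simplify

NOT T OR P OR NOT S OR R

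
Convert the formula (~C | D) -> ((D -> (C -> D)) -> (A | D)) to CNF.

(~C | D) -> ((D -> (C -> D)) -> (A | D))
≡ ~(~C | D) | ((D -> (C -> D)) -> (A | D))   (eliminate ->)
≡ ~(~C | D) | ~(D -> (C -> D)) | A | D   (eliminate ->)
≡ ~(~C | D) | ~(~D | (C -> D)) | A | D   (eliminate ->)
≡ ~(~C | D) | ~(~D | ~C | D) | A | D   (eliminate ->)
≡ (~~C & ~D) | ~(~D | ~C | D) | A | D   (De Morgan)
≡ (C & ~D) | ~(~D | ~C | D) | A | D   (double negation)
≡ (C & ~D) | (~~D & ~~C & ~D) | A | D   (De Morgan)
≡ (C & ~D) | (D & ~~C & ~D) | A | D   (double negation)
≡ (C & ~D) | (D & C & ~D) | A | D   (double negation)
≡ (C | D | A | D) & (C | C | A | D) & (C | ~D | A | D) & (~D | D | A | D) & (~D | C | A | D) & (~D | ~D | A | D)   (distribute | over &)
≡ C | D | A   (simplify)

C | D | A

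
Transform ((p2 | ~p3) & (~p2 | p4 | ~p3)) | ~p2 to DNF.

(p2 & p4) | ~p3 | ~p2

((p2 | ~p3) & (~p2 | p4 | ~p3)) | ~p2
⇔ (p2 & ~p2) | (p2 & p4) | (p2 & ~p3) | (~p3 & ~p2) | (~p3 & p4) | (~p3 & ~p3) | ~p2
⇔ (p2 & p4) | ~p3 | ~p2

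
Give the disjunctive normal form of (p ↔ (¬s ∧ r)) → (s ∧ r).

(p ↔ (¬s ∧ r)) → (s ∧ r)
= ¬(p ↔ (¬s ∧ r)) ∨ (s ∧ r)   [eliminate →]
= ¬((p → (¬s ∧ r)) ∧ ((¬s ∧ r) → p)) ∨ (s ∧ r)   [eliminate ↔]
= ¬((¬p ∨ (¬s ∧ r)) ∧ ((¬s ∧ r) → p)) ∨ (s ∧ r)   [eliminate →]
= ¬((¬p ∨ (¬s ∧ r)) ∧ (¬(¬s ∧ r) ∨ p)) ∨ (s ∧ r)   [eliminate →]
= ¬(¬p ∨ (¬s ∧ r)) ∨ ¬(¬(¬s ∧ r) ∨ p) ∨ (s ∧ r)   [De Morgan]
= (¬¬p ∧ ¬(¬s ∧ r)) ∨ ¬(¬(¬s ∧ r) ∨ p) ∨ (s ∧ r)   [De Morgan]
= (p ∧ ¬(¬s ∧ r)) ∨ ¬(¬(¬s ∧ r) ∨ p) ∨ (s ∧ r)   [double negation]
= (p ∧ (¬¬s ∨ ¬r)) ∨ ¬(¬(¬s ∧ r) ∨ p) ∨ (s ∧ r)   [De Morgan]
= (p ∧ (s ∨ ¬r)) ∨ ¬(¬(¬s ∧ r) ∨ p) ∨ (s ∧ r)   [double negation]
= (p ∧ (s ∨ ¬r)) ∨ (¬¬(¬s ∧ r) ∧ ¬p) ∨ (s ∧ r)   [De Morgan]
= (p ∧ (s ∨ ¬r)) ∨ (¬s ∧ r ∧ ¬p) ∨ (s ∧ r)   [double negation]
= (p ∧ s) ∨ (p ∧ ¬r) ∨ (¬s ∧ r ∧ ¬p) ∨ (s ∧ r)   [distribute ∧ over ∨]

(p ∧ s) ∨ (p ∧ ¬r) ∨ (¬s ∧ r ∧ ¬p) ∨ (s ∧ r)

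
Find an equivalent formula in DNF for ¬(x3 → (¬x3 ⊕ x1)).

x3 ∧ ¬x1

¬(x3 → (¬x3 ⊕ x1))
≡ ¬(¬x3 ∨ (¬x3 ⊕ x1))   [eliminate →]
≡ ¬(¬x3 ∨ (¬x3 ∧ ¬x1) ∨ (¬¬x3 ∧ x1))   [expand ⊕]
≡ ¬¬x3 ∧ ¬(¬x3 ∧ ¬x1) ∧ ¬(¬¬x3 ∧ x1)   [De Morgan]
≡ x3 ∧ ¬(¬x3 ∧ ¬x1) ∧ ¬(¬¬x3 ∧ x1)   [double negation]
≡ x3 ∧ (¬¬x3 ∨ ¬¬x1) ∧ ¬(¬¬x3 ∧ x1)   [De Morgan]
≡ x3 ∧ (x3 ∨ ¬¬x1) ∧ ¬(¬¬x3 ∧ x1)   [double negation]
≡ x3 ∧ (x3 ∨ x1) ∧ ¬(¬¬x3 ∧ x1)   [double negation]
≡ x3 ∧ (x3 ∨ x1) ∧ (¬¬¬x3 ∨ ¬x1)   [De Morgan]
≡ x3 ∧ (x3 ∨ x1) ∧ (¬x3 ∨ ¬x1)   [double negation]
≡ (x3 ∧ x3 ∧ ¬x3) ∨ (x3 ∧ x3 ∧ ¬x1) ∨ (x3 ∧ x1 ∧ ¬x3) ∨ (x3 ∧ x1 ∧ ¬x1)   [distribute ∧ over ∨]
≡ x3 ∧ ¬x1   [simplify]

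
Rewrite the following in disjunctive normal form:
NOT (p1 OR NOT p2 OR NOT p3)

NOT p1 AND p2 AND p3

NOT (p1 OR NOT p2 OR NOT p3)
≡ NOT p1 AND NOT NOT p2 AND NOT NOT p3
≡ NOT p1 AND p2 AND NOT NOT p3
≡ NOT p1 AND p2 AND p3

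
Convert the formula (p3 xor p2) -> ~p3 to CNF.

~p3 | p2

(p3 xor p2) -> ~p3
≡ ~(p3 xor p2) | ~p3   [eliminate ->]
≡ ~((p3 | p2) & ~(p3 & p2)) | ~p3   [expand xor]
≡ ~(p3 | p2) | ~~(p3 & p2) | ~p3   [De Morgan]
≡ (~p3 & ~p2) | ~~(p3 & p2) | ~p3   [De Morgan]
≡ (~p3 & ~p2) | (p3 & p2) | ~p3   [double negation]
≡ (~p3 | p3 | ~p3) & (~p3 | p2 | ~p3) & (~p2 | p3 | ~p3) & (~p2 | p2 | ~p3)   [distribute | over &]
≡ ~p3 | p2   [simplify]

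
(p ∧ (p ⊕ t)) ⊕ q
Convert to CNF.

(p ∧ (p ⊕ t)) ⊕ q
≡ ((p ∧ (p ⊕ t)) ∨ q) ∧ ¬(p ∧ (p ⊕ t) ∧ q)   [expand ⊕]
≡ ((p ∧ (p ∨ t) ∧ ¬(p ∧ t)) ∨ q) ∧ ¬(p ∧ (p ⊕ t) ∧ q)   [expand ⊕]
≡ ((p ∧ (p ∨ t) ∧ ¬(p ∧ t)) ∨ q) ∧ ¬(p ∧ (p ∨ t) ∧ ¬(p ∧ t) ∧ q)   [expand ⊕]
≡ ((p ∧ (p ∨ t) ∧ (¬p ∨ ¬t)) ∨ q) ∧ ¬(p ∧ (p ∨ t) ∧ ¬(p ∧ t) ∧ q)   [De Morgan]
≡ ((p ∧ (p ∨ t) ∧ (¬p ∨ ¬t)) ∨ q) ∧ (¬p ∨ ¬(p ∨ t) ∨ ¬¬(p ∧ t) ∨ ¬q)   [De Morgan]
≡ ((p ∧ (p ∨ t) ∧ (¬p ∨ ¬t)) ∨ q) ∧ (¬p ∨ (¬p ∧ ¬t) ∨ ¬¬(p ∧ t) ∨ ¬q)   [De Morgan]
≡ ((p ∧ (p ∨ t) ∧ (¬p ∨ ¬t)) ∨ q) ∧ (¬p ∨ (¬p ∧ ¬t) ∨ (p ∧ t) ∨ ¬q)   [double negation]
≡ (p ∨ q) ∧ (p ∨ t ∨ q) ∧ (¬p ∨ ¬t ∨ q) ∧ (¬p ∨ ¬p ∨ p ∨ ¬q) ∧ (¬p ∨ ¬p ∨ t ∨ ¬q) ∧ (¬p ∨ ¬t ∨ p ∨ ¬q) ∧ (¬p ∨ ¬t ∨ t ∨ ¬q)   [distribute ∨ over ∧]
≡ (p ∨ q) ∧ (¬p ∨ ¬t ∨ q) ∧ (¬p ∨ t ∨ ¬q)   [simplify]

(p ∨ q) ∧ (¬p ∨ ¬t ∨ q) ∧ (¬p ∨ t ∨ ¬q)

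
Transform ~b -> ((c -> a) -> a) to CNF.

b | c | a

~b -> ((c -> a) -> a)
⇔ ~~b | ((c -> a) -> a)   (eliminate ->)
⇔ ~~b | ~(c -> a) | a   (eliminate ->)
⇔ ~~b | ~(~c | a) | a   (eliminate ->)
⇔ b | ~(~c | a) | a   (double negation)
⇔ b | (~~c & ~a) | a   (De Morgan)
⇔ b | (c & ~a) | a   (double negation)
⇔ (b | c | a) & (b | ~a | a)   (distribute | over &)
⇔ b | c | a   (simplify)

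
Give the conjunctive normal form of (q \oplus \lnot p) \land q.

(\lnot q \lor p) \land q

(q \oplus \lnot p) \land q
≡ (q \lor \lnot p) \land \lnot (q \land \lnot p) \land q   — expand \oplus
≡ (q \lor \lnot p) \land (\lnot q \lor \lnot \lnot p) \land q   — De Morgan
≡ (q \lor \lnot p) \land (\lnot q \lor p) \land q   — double negation
≡ (\lnot q \lor p) \land q   — simplify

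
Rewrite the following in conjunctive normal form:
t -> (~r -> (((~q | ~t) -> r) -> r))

~t | r | ~q

t -> (~r -> (((~q | ~t) -> r) -> r))
≡ ~t | (~r -> (((~q | ~t) -> r) -> r))   (eliminate ->)
≡ ~t | ~~r | (((~q | ~t) -> r) -> r)   (eliminate ->)
≡ ~t | ~~r | ~((~q | ~t) -> r) | r   (eliminate ->)
≡ ~t | ~~r | ~(~(~q | ~t) | r) | r   (eliminate ->)
≡ ~t | r | ~(~(~q | ~t) | r) | r   (double negation)
≡ ~t | r | (~~(~q | ~t) & ~r) | r   (De Morgan)
≡ ~t | r | ((~q | ~t) & ~r) | r   (double negation)
≡ (~t | r | ~q | ~t | r) & (~t | r | ~r | r)   (distribute | over &)
≡ ~t | r | ~q   (simplify)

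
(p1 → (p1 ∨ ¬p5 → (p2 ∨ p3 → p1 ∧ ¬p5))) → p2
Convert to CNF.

(p1 ∨ p2) ∧ (p2 ∨ p3) ∧ (¬p1 ∨ p5 ∨ p2)

(p1 → (p1 ∨ ¬p5 → (p2 ∨ p3 → p1 ∧ ¬p5))) → p2
≡ ¬(p1 → (p1 ∨ ¬p5 → (p2 ∨ p3 → p1 ∧ ¬p5))) ∨ p2   [eliminate →]
≡ ¬(¬p1 ∨ (p1 ∨ ¬p5 → (p2 ∨ p3 → p1 ∧ ¬p5))) ∨ p2   [eliminate →]
≡ ¬(¬p1 ∨ ¬(p1 ∨ ¬p5) ∨ (p2 ∨ p3 → p1 ∧ ¬p5)) ∨ p2   [eliminate →]
≡ ¬(¬p1 ∨ ¬(p1 ∨ ¬p5) ∨ ¬(p2 ∨ p3) ∨ p1 ∧ ¬p5) ∨ p2   [eliminate →]
≡ ¬¬p1 ∧ ¬¬(p1 ∨ ¬p5) ∧ ¬¬(p2 ∨ p3) ∧ ¬(p1 ∧ ¬p5) ∨ p2   [De Morgan]
≡ p1 ∧ ¬¬(p1 ∨ ¬p5) ∧ ¬¬(p2 ∨ p3) ∧ ¬(p1 ∧ ¬p5) ∨ p2   [double negation]
≡ p1 ∧ (p1 ∨ ¬p5) ∧ ¬¬(p2 ∨ p3) ∧ ¬(p1 ∧ ¬p5) ∨ p2   [double negation]
≡ p1 ∧ (p1 ∨ ¬p5) ∧ (p2 ∨ p3) ∧ ¬(p1 ∧ ¬p5) ∨ p2   [double negation]
≡ p1 ∧ (p1 ∨ ¬p5) ∧ (p2 ∨ p3) ∧ (¬p1 ∨ ¬¬p5) ∨ p2   [De Morgan]
≡ p1 ∧ (p1 ∨ ¬p5) ∧ (p2 ∨ p3) ∧ (¬p1 ∨ p5) ∨ p2   [double negation]
≡ (p1 ∨ p2) ∧ (p1 ∨ ¬p5 ∨ p2) ∧ (p2 ∨ p3 ∨ p2) ∧ (¬p1 ∨ p5 ∨ p2)   [distribute ∨ over ∧]
≡ (p1 ∨ p2) ∧ (p2 ∨ p3) ∧ (¬p1 ∨ p5 ∨ p2)   [simplify]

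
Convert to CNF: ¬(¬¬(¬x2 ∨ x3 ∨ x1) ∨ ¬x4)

¬(¬¬(¬x2 ∨ x3 ∨ x1) ∨ ¬x4)
⇔ ¬¬¬(¬x2 ∨ x3 ∨ x1) ∧ ¬¬x4   [De Morgan]
⇔ ¬(¬x2 ∨ x3 ∨ x1) ∧ ¬¬x4   [double negation]
⇔ ¬¬x2 ∧ ¬x3 ∧ ¬x1 ∧ ¬¬x4   [De Morgan]
⇔ x2 ∧ ¬x3 ∧ ¬x1 ∧ ¬¬x4   [double negation]
⇔ x2 ∧ ¬x3 ∧ ¬x1 ∧ x4   [double negation]

x2 ∧ ¬x3 ∧ ¬x1 ∧ x4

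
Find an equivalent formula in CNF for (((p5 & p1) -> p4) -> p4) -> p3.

(~p5 | ~p1 | p4 | p3) & (~p4 | p3)

(((p5 & p1) -> p4) -> p4) -> p3
= ~(((p5 & p1) -> p4) -> p4) | p3   — eliminate ->
= ~(~((p5 & p1) -> p4) | p4) | p3   — eliminate ->
= ~(~(~(p5 & p1) | p4) | p4) | p3   — eliminate ->
= (~~(~(p5 & p1) | p4) & ~p4) | p3   — De Morgan
= ((~(p5 & p1) | p4) & ~p4) | p3   — double negation
= ((~p5 | ~p1 | p4) & ~p4) | p3   — De Morgan
= (~p5 | ~p1 | p4 | p3) & (~p4 | p3)   — distribute | over &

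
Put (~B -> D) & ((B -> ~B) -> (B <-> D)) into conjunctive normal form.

(B | D) & (B | ~D)

(~B -> D) & ((B -> ~B) -> (B <-> D))
≡ (~~B | D) & ((B -> ~B) -> (B <-> D))   — eliminate ->
≡ (~~B | D) & (~(B -> ~B) | (B <-> D))   — eliminate ->
≡ (~~B | D) & (~(~B | ~B) | (B <-> D))   — eliminate ->
≡ (~~B | D) & (~(~B | ~B) | ((B -> D) & (D -> B)))   — eliminate <->
≡ (~~B | D) & (~(~B | ~B) | ((~B | D) & (D -> B)))   — eliminate ->
≡ (~~B | D) & (~(~B | ~B) | ((~B | D) & (~D | B)))   — eliminate ->
≡ (B | D) & (~(~B | ~B) | ((~B | D) & (~D | B)))   — double negation
≡ (B | D) & ((~~B & ~~B) | ((~B | D) & (~D | B)))   — De Morgan
≡ (B | D) & ((B & ~~B) | ((~B | D) & (~D | B)))   — double negation
≡ (B | D) & ((B & B) | ((~B | D) & (~D | B)))   — double negation
≡ (B | D) & (B | ~B | D) & (B | ~D | B) & (B | ~B | D) & (B | ~D | B)   — distribute | over &
≡ (B | D) & (B | ~D)   — simplify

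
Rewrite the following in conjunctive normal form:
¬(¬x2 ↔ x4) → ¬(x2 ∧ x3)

¬x4 ∨ ¬x2 ∨ ¬x3

¬(¬x2 ↔ x4) → ¬(x2 ∧ x3)
≡ ¬¬(¬x2 ↔ x4) ∨ ¬(x2 ∧ x3)   (eliminate →)
≡ ¬¬((¬x2 → x4) ∧ (x4 → ¬x2)) ∨ ¬(x2 ∧ x3)   (eliminate ↔)
≡ ¬¬((¬¬x2 ∨ x4) ∧ (x4 → ¬x2)) ∨ ¬(x2 ∧ x3)   (eliminate →)
≡ ¬¬((¬¬x2 ∨ x4) ∧ (¬x4 ∨ ¬x2)) ∨ ¬(x2 ∧ x3)   (eliminate →)
≡ ((¬¬x2 ∨ x4) ∧ (¬x4 ∨ ¬x2)) ∨ ¬(x2 ∧ x3)   (double negation)
≡ ((x2 ∨ x4) ∧ (¬x4 ∨ ¬x2)) ∨ ¬(x2 ∧ x3)   (double negation)
≡ ((x2 ∨ x4) ∧ (¬x4 ∨ ¬x2)) ∨ ¬x2 ∨ ¬x3   (De Morgan)
≡ (x2 ∨ x4 ∨ ¬x2 ∨ ¬x3) ∧ (¬x4 ∨ ¬x2 ∨ ¬x2 ∨ ¬x3)   (distribute ∨ over ∧)
≡ ¬x4 ∨ ¬x2 ∨ ¬x3   (simplify)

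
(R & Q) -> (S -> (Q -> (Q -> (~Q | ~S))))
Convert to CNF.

(R & Q) -> (S -> (Q -> (Q -> (~Q | ~S))))
≡ ~(R & Q) | (S -> (Q -> (Q -> (~Q | ~S))))   [eliminate ->]
≡ ~(R & Q) | ~S | (Q -> (Q -> (~Q | ~S)))   [eliminate ->]
≡ ~(R & Q) | ~S | ~Q | (Q -> (~Q | ~S))   [eliminate ->]
≡ ~(R & Q) | ~S | ~Q | ~Q | ~Q | ~S   [eliminate ->]
≡ ~R | ~Q | ~S | ~Q | ~Q | ~Q | ~S   [De Morgan]
≡ ~R | ~Q | ~S   [simplify]

~R | ~Q | ~S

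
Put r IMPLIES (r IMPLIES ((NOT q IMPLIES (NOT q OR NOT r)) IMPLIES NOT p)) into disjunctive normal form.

r IMPLIES (r IMPLIES ((NOT q IMPLIES (NOT q OR NOT r)) IMPLIES NOT p))
= NOT r OR (r IMPLIES ((NOT q IMPLIES (NOT q OR NOT r)) IMPLIES NOT p))   [eliminate IMPLIES]
= NOT r OR NOT r OR ((NOT q IMPLIES (NOT q OR NOT r)) IMPLIES NOT p)   [eliminate IMPLIES]
= NOT r OR NOT r OR NOT (NOT q IMPLIES (NOT q OR NOT r)) OR NOT p   [eliminate IMPLIES]
= NOT r OR NOT r OR NOT (NOT NOT q OR NOT q OR NOT r) OR NOT p   [eliminate IMPLIES]
= NOT r OR NOT r OR (NOT NOT NOT q AND NOT NOT q AND NOT NOT r) OR NOT p   [De Morgan]
= NOT r OR NOT r OR (NOT q AND NOT NOT q AND NOT NOT r) OR NOT p   [double negation]
= NOT r OR NOT r OR (NOT q AND q AND NOT NOT r) OR NOT p   [double negation]
= NOT r OR NOT r OR (NOT q AND q AND r) OR NOT p   [double negation]
= NOT r OR NOT p   [simplify]

NOT r OR NOT p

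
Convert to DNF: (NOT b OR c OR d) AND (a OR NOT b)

NOT b OR (c AND a) OR (d AND a)

(NOT b OR c OR d) AND (a OR NOT b)
= (NOT b AND a) OR (NOT b AND NOT b) OR (c AND a) OR (c AND NOT b) OR (d AND a) OR (d AND NOT b)   [distribute AND over OR]
= NOT b OR (c AND a) OR (d AND a)   [simplify]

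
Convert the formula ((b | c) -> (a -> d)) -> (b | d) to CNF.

(b | c | d) & (a | b | d)

((b | c) -> (a -> d)) -> (b | d)
= ~((b | c) -> (a -> d)) | b | d   [eliminate ->]
= ~(~(b | c) | (a -> d)) | b | d   [eliminate ->]
= ~(~(b | c) | ~a | d) | b | d   [eliminate ->]
= (~~(b | c) & ~~a & ~d) | b | d   [De Morgan]
= ((b | c) & ~~a & ~d) | b | d   [double negation]
= ((b | c) & a & ~d) | b | d   [double negation]
= (b | c | b | d) & (a | b | d) & (~d | b | d)   [distribute | over &]
= (b | c | d) & (a | b | d)   [simplify]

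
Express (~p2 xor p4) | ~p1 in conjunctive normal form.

(~p2 | p4 | ~p1) & (p2 | ~p4 | ~p1)

(~p2 xor p4) | ~p1
≡ ((~p2 | p4) & ~(~p2 & p4)) | ~p1   [expand xor]
≡ ((~p2 | p4) & (~~p2 | ~p4)) | ~p1   [De Morgan]
≡ ((~p2 | p4) & (p2 | ~p4)) | ~p1   [double negation]
≡ (~p2 | p4 | ~p1) & (p2 | ~p4 | ~p1)   [distribute | over &]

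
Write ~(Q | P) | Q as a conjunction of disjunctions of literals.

~P | Q

~(Q | P) | Q
⇔ (~Q & ~P) | Q   [De Morgan]
⇔ (~Q | Q) & (~P | Q)   [distribute | over &]
⇔ ~P | Q   [simplify]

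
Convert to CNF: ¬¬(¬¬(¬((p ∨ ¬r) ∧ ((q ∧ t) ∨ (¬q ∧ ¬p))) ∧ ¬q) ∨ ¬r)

¬q ∨ ¬r

¬¬(¬¬(¬((p ∨ ¬r) ∧ ((q ∧ t) ∨ (¬q ∧ ¬p))) ∧ ¬q) ∨ ¬r)
⇔ ¬¬(¬((p ∨ ¬r) ∧ ((q ∧ t) ∨ (¬q ∧ ¬p))) ∧ ¬q) ∨ ¬r   [double negation]
⇔ (¬((p ∨ ¬r) ∧ ((q ∧ t) ∨ (¬q ∧ ¬p))) ∧ ¬q) ∨ ¬r   [double negation]
⇔ ((¬(p ∨ ¬r) ∨ ¬((q ∧ t) ∨ (¬q ∧ ¬p))) ∧ ¬q) ∨ ¬r   [De Morgan]
⇔ (((¬p ∧ ¬¬r) ∨ ¬((q ∧ t) ∨ (¬q ∧ ¬p))) ∧ ¬q) ∨ ¬r   [De Morgan]
⇔ (((¬p ∧ r) ∨ ¬((q ∧ t) ∨ (¬q ∧ ¬p))) ∧ ¬q) ∨ ¬r   [double negation]
⇔ (((¬p ∧ r) ∨ (¬(q ∧ t) ∧ ¬(¬q ∧ ¬p))) ∧ ¬q) ∨ ¬r   [De Morgan]
⇔ (((¬p ∧ r) ∨ ((¬q ∨ ¬t) ∧ ¬(¬q ∧ ¬p))) ∧ ¬q) ∨ ¬r   [De Morgan]
⇔ (((¬p ∧ r) ∨ ((¬q ∨ ¬t) ∧ (¬¬q ∨ ¬¬p))) ∧ ¬q) ∨ ¬r   [De Morgan]
⇔ (((¬p ∧ r) ∨ ((¬q ∨ ¬t) ∧ (q ∨ ¬¬p))) ∧ ¬q) ∨ ¬r   [double negation]
⇔ (((¬p ∧ r) ∨ ((¬q ∨ ¬t) ∧ (q ∨ p))) ∧ ¬q) ∨ ¬r   [double negation]
⇔ (¬p ∨ ¬q ∨ ¬t ∨ ¬r) ∧ (¬p ∨ q ∨ p ∨ ¬r) ∧ (r ∨ ¬q ∨ ¬t ∨ ¬r) ∧ (r ∨ q ∨ p ∨ ¬r) ∧ (¬q ∨ ¬r)   [distribute ∨ over ∧]
⇔ ¬q ∨ ¬r   [simplify]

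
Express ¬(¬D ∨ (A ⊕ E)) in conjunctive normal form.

D ∧ (¬A ∨ E) ∧ (¬E ∨ A)

¬(¬D ∨ (A ⊕ E))
≡ ¬(¬D ∨ ((A ∨ E) ∧ ¬(A ∧ E)))   [expand ⊕]
≡ ¬¬D ∧ ¬((A ∨ E) ∧ ¬(A ∧ E))   [De Morgan]
≡ D ∧ ¬((A ∨ E) ∧ ¬(A ∧ E))   [double negation]
≡ D ∧ (¬(A ∨ E) ∨ ¬¬(A ∧ E))   [De Morgan]
≡ D ∧ ((¬A ∧ ¬E) ∨ ¬¬(A ∧ E))   [De Morgan]
≡ D ∧ ((¬A ∧ ¬E) ∨ (A ∧ E))   [double negation]
≡ D ∧ (¬A ∨ A) ∧ (¬A ∨ E) ∧ (¬E ∨ A) ∧ (¬E ∨ E)   [distribute ∨ over ∧]
≡ D ∧ (¬A ∨ E) ∧ (¬E ∨ A)   [simplify]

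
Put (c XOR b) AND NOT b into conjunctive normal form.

(c OR b) AND NOT b

(c XOR b) AND NOT b
⇔ (c OR b) AND NOT (c AND b) AND NOT b   (expand XOR)
⇔ (c OR b) AND (NOT c OR NOT b) AND NOT b   (De Morgan)
⇔ (c OR b) AND NOT b   (simplify)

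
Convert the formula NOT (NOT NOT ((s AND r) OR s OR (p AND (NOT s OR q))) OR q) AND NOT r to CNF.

NOT (NOT NOT ((s AND r) OR s OR (p AND (NOT s OR q))) OR q) AND NOT r
⇔ NOT NOT NOT ((s AND r) OR s OR (p AND (NOT s OR q))) AND NOT q AND NOT r
⇔ NOT ((s AND r) OR s OR (p AND (NOT s OR q))) AND NOT q AND NOT r
⇔ NOT (s AND r) AND NOT s AND NOT (p AND (NOT s OR q)) AND NOT q AND NOT r
⇔ (NOT s OR NOT r) AND NOT s AND NOT (p AND (NOT s OR q)) AND NOT q AND NOT r
⇔ (NOT s OR NOT r) AND NOT s AND (NOT p OR NOT (NOT s OR q)) AND NOT q AND NOT r
⇔ (NOT s OR NOT r) AND NOT s AND (NOT p OR (NOT NOT s AND NOT q)) AND NOT q AND NOT r
⇔ (NOT s OR NOT r) AND NOT s AND (NOT p OR (s AND NOT q)) AND NOT q AND NOT r
⇔ (NOT s OR NOT r) AND NOT s AND (NOT p OR s) AND (NOT p OR NOT q) AND NOT q AND NOT r
⇔ NOT s AND (NOT p OR s) AND NOT q AND NOT r

NOT s AND (NOT p OR s) AND NOT q AND NOT r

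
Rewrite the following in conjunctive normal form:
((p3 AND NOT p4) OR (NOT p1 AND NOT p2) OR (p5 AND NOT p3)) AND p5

((p3 AND NOT p4) OR (NOT p1 AND NOT p2) OR (p5 AND NOT p3)) AND p5
≡ (p3 OR NOT p1 OR p5) AND (p3 OR NOT p1 OR NOT p3) AND (p3 OR NOT p2 OR p5) AND (p3 OR NOT p2 OR NOT p3) AND (NOT p4 OR NOT p1 OR p5) AND (NOT p4 OR NOT p1 OR NOT p3) AND (NOT p4 OR NOT p2 OR p5) AND (NOT p4 OR NOT p2 OR NOT p3) AND p5   [distribute OR over AND]
≡ (NOT p4 OR NOT p1 OR NOT p3) AND (NOT p4 OR NOT p2 OR NOT p3) AND p5   [simplify]

(NOT p4 OR NOT p1 OR NOT p3) AND (NOT p4 OR NOT p2 OR NOT p3) AND p5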